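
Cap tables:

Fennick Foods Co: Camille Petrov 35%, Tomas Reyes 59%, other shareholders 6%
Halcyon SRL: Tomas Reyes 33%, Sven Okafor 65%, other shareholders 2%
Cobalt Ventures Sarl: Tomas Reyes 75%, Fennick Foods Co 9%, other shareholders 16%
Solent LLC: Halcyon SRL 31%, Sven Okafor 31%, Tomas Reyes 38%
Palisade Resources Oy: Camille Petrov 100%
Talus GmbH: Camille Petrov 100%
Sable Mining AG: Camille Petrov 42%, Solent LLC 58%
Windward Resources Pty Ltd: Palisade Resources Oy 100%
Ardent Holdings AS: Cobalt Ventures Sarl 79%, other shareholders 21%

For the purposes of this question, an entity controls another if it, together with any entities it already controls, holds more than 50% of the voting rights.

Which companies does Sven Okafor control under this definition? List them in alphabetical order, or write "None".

Sven holds 65% of Halcyon, so Sven controls Halcyon.
Halcyon and Sven together hold 31% + 31% = 62% of Solent, so Sven controls Solent.
Solent holds 58% of Sable, so Sven controls Sable.
No other company's threshold is met.

Halcyon SRL, Sable Mining AG, Solent LLC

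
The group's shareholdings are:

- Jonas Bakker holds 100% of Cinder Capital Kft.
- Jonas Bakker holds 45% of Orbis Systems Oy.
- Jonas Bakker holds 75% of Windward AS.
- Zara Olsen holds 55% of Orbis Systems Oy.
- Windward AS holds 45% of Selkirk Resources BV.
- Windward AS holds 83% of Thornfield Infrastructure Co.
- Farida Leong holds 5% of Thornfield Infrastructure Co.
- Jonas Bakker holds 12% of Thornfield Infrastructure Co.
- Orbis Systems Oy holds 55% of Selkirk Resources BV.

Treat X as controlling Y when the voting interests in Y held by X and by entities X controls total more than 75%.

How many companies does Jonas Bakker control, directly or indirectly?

Jonas holds 100% of Cinder, so Jonas controls Cinder.
No other company's threshold is met.
Jonas controls 1 company.

1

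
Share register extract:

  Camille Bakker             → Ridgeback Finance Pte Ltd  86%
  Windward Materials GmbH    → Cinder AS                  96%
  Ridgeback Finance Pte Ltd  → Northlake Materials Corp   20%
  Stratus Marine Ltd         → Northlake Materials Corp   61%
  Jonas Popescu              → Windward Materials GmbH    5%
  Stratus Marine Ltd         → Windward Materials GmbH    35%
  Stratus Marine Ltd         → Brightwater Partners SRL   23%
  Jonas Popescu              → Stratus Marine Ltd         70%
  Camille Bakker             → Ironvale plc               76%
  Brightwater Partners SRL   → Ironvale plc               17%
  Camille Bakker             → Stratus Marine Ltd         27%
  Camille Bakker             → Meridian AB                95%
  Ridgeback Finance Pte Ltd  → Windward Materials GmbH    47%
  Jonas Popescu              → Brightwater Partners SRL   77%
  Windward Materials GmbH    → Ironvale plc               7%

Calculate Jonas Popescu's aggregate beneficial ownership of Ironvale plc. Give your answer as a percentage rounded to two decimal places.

17.89%

Jonas reaches Ironvale along 4 paths.
Via Stratus → Brightwater: 70% × 23% × 17% = 2.737%.
Via Brightwater: 77% × 17% = 13.09%.
Via Windward: 5% × 7% = 0.35%.
Via Stratus → Windward: 70% × 35% × 7% = 1.715%.
Total: 2.737% + 13.09% + 0.35% + 1.715% = 17.892%.
Rounded: 17.89%.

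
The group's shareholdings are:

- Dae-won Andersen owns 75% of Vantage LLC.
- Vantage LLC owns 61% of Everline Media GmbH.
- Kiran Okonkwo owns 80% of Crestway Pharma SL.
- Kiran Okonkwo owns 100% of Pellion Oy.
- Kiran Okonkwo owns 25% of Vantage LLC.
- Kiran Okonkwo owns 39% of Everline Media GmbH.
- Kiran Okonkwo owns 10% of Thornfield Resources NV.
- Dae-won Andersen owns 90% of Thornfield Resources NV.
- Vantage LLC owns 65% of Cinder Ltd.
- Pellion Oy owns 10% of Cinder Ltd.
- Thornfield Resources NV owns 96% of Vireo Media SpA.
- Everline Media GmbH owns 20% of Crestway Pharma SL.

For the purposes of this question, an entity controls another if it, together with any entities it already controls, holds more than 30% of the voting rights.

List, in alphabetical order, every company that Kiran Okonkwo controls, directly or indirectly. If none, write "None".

Crestway Pharma SL, Everline Media GmbH, Pellion Oy

Kiran holds 100% of Pellion, so Kiran controls Pellion.
Kiran holds 39% of Everline, so Kiran controls Everline.
Kiran and Everline together hold 80% + 20% = 100% of Crestway, so Kiran controls Crestway.
No other company's threshold is met.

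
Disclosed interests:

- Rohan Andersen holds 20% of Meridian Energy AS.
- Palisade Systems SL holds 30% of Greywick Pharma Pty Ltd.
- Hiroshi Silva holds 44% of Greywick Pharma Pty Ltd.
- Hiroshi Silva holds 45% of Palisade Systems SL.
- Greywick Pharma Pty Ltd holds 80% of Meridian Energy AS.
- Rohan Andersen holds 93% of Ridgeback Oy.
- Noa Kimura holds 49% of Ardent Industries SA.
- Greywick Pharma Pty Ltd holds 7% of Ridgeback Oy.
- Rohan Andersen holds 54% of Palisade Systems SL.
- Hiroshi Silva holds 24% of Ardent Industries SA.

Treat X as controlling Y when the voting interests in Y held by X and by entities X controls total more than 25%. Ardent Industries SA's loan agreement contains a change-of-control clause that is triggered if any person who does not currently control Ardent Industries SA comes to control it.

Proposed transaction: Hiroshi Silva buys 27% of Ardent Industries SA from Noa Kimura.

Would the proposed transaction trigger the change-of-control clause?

Yes

The purchase adds only to Hiroshi's holdings (Noa's stake shrinks), so Hiroshi is the only person who could newly come to control Ardent.
Hiroshi holds 45% of Palisade, so Hiroshi controls Palisade.
Hiroshi and Palisade together hold 44% + 30% = 74% of Greywick, so Hiroshi controls Greywick.
Greywick holds 80% of Meridian, so Hiroshi controls Meridian.
In Ardent, Hiroshi's side holds only 24%, not > 25%.
So before the transaction, Hiroshi does not control Ardent.
After the purchase, Hiroshi's direct stake in Ardent rises to 24% + 27% = 51%, and Noa's stake falls to 22%.
Hiroshi holds 51% of Ardent, so Hiroshi controls Ardent.
Hiroshi did not control Ardent before and does after, so the clause is triggered.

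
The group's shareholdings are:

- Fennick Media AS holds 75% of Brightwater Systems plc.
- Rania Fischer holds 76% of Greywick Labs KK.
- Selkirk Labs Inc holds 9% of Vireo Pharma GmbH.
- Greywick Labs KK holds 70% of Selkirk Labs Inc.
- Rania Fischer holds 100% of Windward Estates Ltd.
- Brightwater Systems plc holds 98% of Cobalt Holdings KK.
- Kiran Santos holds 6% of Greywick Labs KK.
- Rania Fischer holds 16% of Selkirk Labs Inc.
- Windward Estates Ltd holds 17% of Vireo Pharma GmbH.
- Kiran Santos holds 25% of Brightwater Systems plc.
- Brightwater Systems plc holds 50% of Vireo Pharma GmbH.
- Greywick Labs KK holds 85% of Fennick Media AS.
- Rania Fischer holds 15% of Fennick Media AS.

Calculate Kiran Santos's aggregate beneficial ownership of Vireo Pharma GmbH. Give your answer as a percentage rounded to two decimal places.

Kiran reaches Vireo along 3 paths.
Via Greywick → Selkirk: 6% × 70% × 9% = 0.378%.
Via Greywick → Fennick → Brightwater: 6% × 85% × 75% × 50% = 1.9125%.
Via Brightwater: 25% × 50% = 12.5%.
Total: 0.378% + 1.9125% + 12.5% = 14.7905%.
Rounded: 14.79%.

14.79%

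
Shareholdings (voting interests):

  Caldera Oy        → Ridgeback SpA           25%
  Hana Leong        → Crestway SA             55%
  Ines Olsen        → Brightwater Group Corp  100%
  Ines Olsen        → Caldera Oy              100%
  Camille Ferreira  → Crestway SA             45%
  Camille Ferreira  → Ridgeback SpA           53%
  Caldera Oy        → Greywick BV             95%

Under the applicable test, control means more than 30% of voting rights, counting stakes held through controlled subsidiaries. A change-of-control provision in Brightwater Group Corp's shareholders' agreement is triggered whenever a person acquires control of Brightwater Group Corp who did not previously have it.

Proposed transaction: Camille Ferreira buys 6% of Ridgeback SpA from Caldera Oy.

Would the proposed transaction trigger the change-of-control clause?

The purchase adds only to Camille's holdings (Caldera's stake shrinks), so Camille is the only person who could newly come to control Brightwater.
Camille holds 45% of Crestway, so Camille controls Crestway.
Camille holds 53% of Ridgeback, so Camille controls Ridgeback.
Neither Camille nor any entity Camille controls holds any voting interest in Brightwater.
So before the transaction, Camille does not control Brightwater.
After the purchase, Camille's direct stake in Ridgeback rises to 53% + 6% = 59%, and Caldera's stake falls to 19%.
Camille holds 59% of Ridgeback, so Camille controls Ridgeback.
After the transaction, neither Camille nor any entity Camille controls holds a voting interest in Brightwater, so Camille still does not control it.
No new person acquires control, so the clause is not triggered.

No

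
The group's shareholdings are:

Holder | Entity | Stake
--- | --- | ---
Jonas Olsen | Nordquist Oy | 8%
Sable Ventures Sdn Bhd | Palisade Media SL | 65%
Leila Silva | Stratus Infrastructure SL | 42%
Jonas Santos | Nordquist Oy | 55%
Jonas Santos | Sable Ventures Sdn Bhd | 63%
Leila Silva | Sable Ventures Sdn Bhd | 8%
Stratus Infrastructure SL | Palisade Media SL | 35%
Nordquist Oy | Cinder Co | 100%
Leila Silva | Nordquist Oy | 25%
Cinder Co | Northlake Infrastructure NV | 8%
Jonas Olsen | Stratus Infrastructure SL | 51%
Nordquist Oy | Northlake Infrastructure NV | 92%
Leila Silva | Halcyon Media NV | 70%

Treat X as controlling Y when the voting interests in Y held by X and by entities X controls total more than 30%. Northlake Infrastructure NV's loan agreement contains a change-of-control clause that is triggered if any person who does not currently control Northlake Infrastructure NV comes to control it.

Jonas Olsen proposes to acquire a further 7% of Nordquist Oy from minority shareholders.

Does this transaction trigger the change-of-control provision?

No

The purchase changes only Jonas Olsen's holdings, so Jonas Olsen is the only person who could newly come to control Northlake.
Jonas Olsen holds 51% of Stratus, so Jonas Olsen controls Stratus.
Stratus holds 35% of Palisade, so Jonas Olsen controls Palisade.
Neither Jonas Olsen nor any entity Jonas Olsen controls holds any voting interest in Northlake.
So before the transaction, Jonas Olsen does not control Northlake.
After the purchase, Jonas Olsen's direct stake in Nordquist rises to 8% + 7% = 15%.
Jonas Olsen's side now holds 15% of Nordquist, not > 30%, so Jonas Olsen still does not control Nordquist.
After the transaction, neither Jonas Olsen nor any entity Jonas Olsen controls holds a voting interest in Northlake, so Jonas Olsen still does not control it.
No new person acquires control, so the clause is not triggered.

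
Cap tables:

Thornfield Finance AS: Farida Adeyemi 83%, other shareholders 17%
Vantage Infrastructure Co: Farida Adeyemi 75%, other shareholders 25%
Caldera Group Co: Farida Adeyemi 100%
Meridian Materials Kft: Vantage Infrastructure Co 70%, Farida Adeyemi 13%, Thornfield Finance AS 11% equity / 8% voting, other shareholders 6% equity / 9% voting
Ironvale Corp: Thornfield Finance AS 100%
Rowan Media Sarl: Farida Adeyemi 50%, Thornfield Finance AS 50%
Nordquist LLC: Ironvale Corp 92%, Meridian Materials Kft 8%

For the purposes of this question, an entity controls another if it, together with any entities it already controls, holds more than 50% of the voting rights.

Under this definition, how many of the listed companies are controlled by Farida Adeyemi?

7

Farida holds 83% of Thornfield, so Farida controls Thornfield.
Farida holds 75% of Vantage, so Farida controls Vantage.
Farida holds 100% of Caldera, so Farida controls Caldera.
Vantage and Farida and Thornfield together hold 70% + 13% + 8% = 91% of Meridian, so Farida controls Meridian.
Thornfield holds 100% of Ironvale, so Farida controls Ironvale.
Farida and Thornfield together hold 50% + 50% = 100% of Rowan, so Farida controls Rowan.
Ironvale and Meridian together hold 92% + 8% = 100% of Nordquist, so Farida controls Nordquist.
Farida controls 7 companies.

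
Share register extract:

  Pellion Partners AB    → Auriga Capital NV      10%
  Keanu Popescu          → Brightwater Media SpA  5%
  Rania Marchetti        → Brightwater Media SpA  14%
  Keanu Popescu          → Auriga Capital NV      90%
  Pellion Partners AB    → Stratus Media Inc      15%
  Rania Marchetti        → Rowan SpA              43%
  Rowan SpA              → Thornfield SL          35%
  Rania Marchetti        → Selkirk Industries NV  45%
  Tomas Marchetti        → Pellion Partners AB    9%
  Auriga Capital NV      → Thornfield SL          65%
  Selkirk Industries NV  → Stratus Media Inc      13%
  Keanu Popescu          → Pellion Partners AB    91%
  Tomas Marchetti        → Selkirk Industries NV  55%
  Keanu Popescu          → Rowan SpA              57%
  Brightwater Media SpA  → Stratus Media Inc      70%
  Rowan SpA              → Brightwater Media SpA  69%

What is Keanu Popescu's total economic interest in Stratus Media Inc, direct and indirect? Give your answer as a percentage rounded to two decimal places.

44.68%

Keanu reaches Stratus along 3 paths.
Via Rowan → Brightwater: 57% × 69% × 70% = 27.531%.
Via Brightwater: 5% × 70% = 3.5%.
Via Pellion: 91% × 15% = 13.65%.
Total: 27.531% + 3.5% + 13.65% = 44.681%.
Rounded: 44.68%.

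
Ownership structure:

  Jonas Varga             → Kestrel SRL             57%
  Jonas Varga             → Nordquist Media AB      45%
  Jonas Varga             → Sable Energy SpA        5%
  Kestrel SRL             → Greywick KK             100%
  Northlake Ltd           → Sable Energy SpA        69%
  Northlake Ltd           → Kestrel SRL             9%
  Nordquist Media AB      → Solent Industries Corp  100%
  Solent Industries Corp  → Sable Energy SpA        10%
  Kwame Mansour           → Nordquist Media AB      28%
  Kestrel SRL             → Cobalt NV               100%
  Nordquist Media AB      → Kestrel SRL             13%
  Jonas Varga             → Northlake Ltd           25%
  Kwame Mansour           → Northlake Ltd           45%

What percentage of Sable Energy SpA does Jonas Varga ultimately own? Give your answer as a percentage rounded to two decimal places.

26.75%

Jonas reaches Sable along 3 paths.
Via Northlake: 25% × 69% = 17.25%.
Direct stake: 5% = 5%.
Via Nordquist → Solent: 45% × 100% × 10% = 4.5%.
Total: 17.25% + 5% + 4.5% = 26.75%.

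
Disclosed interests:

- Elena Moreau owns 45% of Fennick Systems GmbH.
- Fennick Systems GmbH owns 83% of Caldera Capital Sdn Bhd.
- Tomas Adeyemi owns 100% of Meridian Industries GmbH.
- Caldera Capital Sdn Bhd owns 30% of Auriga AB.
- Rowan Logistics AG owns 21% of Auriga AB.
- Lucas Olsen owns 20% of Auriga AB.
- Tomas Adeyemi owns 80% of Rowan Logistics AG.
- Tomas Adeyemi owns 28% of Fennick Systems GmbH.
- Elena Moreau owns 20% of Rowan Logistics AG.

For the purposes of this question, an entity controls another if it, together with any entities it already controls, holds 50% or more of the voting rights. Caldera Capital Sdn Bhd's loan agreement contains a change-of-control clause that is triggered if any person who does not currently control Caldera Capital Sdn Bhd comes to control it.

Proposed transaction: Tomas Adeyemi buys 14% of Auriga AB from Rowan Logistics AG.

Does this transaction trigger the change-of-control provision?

No

The purchase adds only to Tomas's holdings (Rowan's stake shrinks), so Tomas is the only person who could newly come to control Caldera.
Tomas holds 80% of Rowan, so Tomas controls Rowan.
Tomas holds 100% of Meridian, so Tomas controls Meridian.
Neither Tomas nor any entity Tomas controls holds any voting interest in Caldera.
So before the transaction, Tomas does not control Caldera.
After the purchase, Tomas holds 14% of Auriga directly, and Rowan's stake falls to 7%.
Tomas's side now holds 7% + 14% = 21% of Auriga, not ≥ 50%, so Tomas still does not control Auriga.
After the transaction, neither Tomas nor any entity Tomas controls holds a voting interest in Caldera, so Tomas still does not control it.
No new person acquires control, so the clause is not triggered.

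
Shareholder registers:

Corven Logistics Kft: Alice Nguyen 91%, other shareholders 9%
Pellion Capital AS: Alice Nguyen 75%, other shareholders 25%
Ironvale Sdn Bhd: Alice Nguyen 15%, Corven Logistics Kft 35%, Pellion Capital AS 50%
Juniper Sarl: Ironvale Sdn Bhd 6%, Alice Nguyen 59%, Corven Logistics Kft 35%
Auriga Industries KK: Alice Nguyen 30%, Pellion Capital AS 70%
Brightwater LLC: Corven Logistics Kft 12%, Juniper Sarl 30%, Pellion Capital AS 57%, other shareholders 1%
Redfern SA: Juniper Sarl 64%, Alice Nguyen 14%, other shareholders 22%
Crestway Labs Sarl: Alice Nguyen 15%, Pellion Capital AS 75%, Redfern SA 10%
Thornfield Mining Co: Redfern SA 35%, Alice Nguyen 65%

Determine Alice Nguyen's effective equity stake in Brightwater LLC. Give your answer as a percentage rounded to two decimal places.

82.44%

Alice reaches Brightwater along 7 paths.
Via Corven: 91% × 12% = 10.92%.
Via Ironvale → Juniper: 15% × 6% × 30% = 0.27%.
Via Corven → Ironvale → Juniper: 91% × 35% × 6% × 30% = 0.5733%.
Via Pellion → Ironvale → Juniper: 75% × 50% × 6% × 30% = 0.675%.
Via Juniper: 59% × 30% = 17.7%.
Via Corven → Juniper: 91% × 35% × 30% = 9.555%.
Via Pellion: 75% × 57% = 42.75%.
Total: 10.92% + 0.27% + 0.5733% + 0.675% + 17.7% + 9.555% + 42.75% = 82.4433%.
Rounded: 82.44%.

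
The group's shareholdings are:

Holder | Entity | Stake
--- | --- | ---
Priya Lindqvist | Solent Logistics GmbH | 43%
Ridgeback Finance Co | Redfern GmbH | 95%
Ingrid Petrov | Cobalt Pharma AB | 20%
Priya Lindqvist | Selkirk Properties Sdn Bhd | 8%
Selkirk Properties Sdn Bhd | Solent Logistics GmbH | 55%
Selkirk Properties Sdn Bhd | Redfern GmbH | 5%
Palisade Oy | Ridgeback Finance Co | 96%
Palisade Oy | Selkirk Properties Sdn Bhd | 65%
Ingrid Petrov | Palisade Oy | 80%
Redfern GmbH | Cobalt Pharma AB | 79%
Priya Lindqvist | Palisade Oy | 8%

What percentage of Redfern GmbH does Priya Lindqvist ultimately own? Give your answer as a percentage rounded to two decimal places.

7.96%

Priya reaches Redfern along 3 paths.
Via Selkirk: 8% × 5% = 0.4%.
Via Palisade → Selkirk: 8% × 65% × 5% = 0.26%.
Via Palisade → Ridgeback: 8% × 96% × 95% = 7.296%.
Total: 0.4% + 0.26% + 7.296% = 7.956%.
Rounded: 7.96%.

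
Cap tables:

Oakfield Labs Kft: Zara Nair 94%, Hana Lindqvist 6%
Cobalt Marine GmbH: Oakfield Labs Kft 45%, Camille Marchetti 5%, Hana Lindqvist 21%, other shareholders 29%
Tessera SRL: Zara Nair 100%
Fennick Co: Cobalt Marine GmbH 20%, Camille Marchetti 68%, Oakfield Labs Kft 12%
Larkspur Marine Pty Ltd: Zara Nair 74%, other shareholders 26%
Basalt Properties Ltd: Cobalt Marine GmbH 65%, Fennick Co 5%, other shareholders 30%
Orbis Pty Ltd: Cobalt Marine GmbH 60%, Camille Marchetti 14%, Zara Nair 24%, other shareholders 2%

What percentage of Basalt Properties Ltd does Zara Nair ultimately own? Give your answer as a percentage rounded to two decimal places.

Zara reaches Basalt along 3 paths.
Via Oakfield → Cobalt: 94% × 45% × 65% = 27.495%.
Via Oakfield → Cobalt → Fennick: 94% × 45% × 20% × 5% = 0.423%.
Via Oakfield → Fennick: 94% × 12% × 5% = 0.564%.
Total: 27.495% + 0.423% + 0.564% = 28.482%.
Rounded: 28.48%.

28.48%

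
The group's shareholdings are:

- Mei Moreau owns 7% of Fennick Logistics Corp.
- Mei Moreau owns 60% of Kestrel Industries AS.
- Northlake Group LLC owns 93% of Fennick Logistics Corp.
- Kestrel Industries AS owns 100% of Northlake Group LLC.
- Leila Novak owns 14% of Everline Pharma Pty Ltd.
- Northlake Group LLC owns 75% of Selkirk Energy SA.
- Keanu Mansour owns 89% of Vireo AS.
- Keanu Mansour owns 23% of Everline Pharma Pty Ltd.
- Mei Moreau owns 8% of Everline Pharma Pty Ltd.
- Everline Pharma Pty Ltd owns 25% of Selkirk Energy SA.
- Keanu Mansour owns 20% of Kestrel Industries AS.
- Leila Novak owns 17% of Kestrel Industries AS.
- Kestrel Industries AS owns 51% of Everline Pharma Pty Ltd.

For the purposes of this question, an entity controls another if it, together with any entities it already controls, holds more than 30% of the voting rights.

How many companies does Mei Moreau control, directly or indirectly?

Mei holds 60% of Kestrel, so Mei controls Kestrel.
Kestrel holds 100% of Northlake, so Mei controls Northlake.
Kestrel and Mei together hold 51% + 8% = 59% of Everline, so Mei controls Everline.
Mei and Northlake together hold 7% + 93% = 100% of Fennick, so Mei controls Fennick.
Northlake and Everline together hold 75% + 25% = 100% of Selkirk, so Mei controls Selkirk.
No other company's threshold is met.
Mei controls 5 companies.

5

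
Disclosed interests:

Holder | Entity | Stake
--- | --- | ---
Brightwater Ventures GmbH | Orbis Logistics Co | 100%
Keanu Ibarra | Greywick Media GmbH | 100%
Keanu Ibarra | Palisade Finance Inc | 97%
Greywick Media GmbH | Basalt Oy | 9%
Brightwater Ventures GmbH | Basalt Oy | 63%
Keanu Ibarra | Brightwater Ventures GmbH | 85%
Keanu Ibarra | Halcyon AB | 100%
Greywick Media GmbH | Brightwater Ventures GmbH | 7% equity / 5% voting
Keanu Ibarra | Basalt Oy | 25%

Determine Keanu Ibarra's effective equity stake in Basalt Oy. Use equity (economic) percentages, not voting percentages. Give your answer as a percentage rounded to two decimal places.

91.96%

Keanu reaches Basalt along 4 paths.
Via Greywick: 100% × 9% = 9%.
Via Brightwater: 85% × 63% = 53.55%.
Via Greywick → Brightwater: 100% × 7% × 63% = 4.41%.
Direct stake: 25% = 25%.
Total: 9% + 53.55% + 4.41% + 25% = 91.96%.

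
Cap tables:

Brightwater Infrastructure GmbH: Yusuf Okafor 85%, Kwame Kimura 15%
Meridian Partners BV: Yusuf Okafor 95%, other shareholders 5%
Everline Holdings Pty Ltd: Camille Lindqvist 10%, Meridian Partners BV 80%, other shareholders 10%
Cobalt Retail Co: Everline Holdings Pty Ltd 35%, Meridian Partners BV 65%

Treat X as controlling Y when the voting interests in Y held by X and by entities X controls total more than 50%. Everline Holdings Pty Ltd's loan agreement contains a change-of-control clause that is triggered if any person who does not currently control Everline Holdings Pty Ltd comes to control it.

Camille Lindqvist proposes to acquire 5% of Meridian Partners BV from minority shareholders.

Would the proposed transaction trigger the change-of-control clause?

No

The purchase changes only Camille's holdings, so Camille is the only person who could newly come to control Everline.
Camille's largest direct stake is 10% in Everline, which does not meet the threshold, so Camille controls no company.
In Everline, Camille's side holds only 10%, not > 50%.
So before the transaction, Camille does not control Everline.
After the purchase, Camille holds 5% of Meridian directly.
Camille's side now holds 5% of Meridian, not > 50%, so Camille still does not control Meridian.
After the transaction, Camille's side holds 10% of Everline, not > 50%, so Camille still does not control Everline.
No new person acquires control, so the clause is not triggered.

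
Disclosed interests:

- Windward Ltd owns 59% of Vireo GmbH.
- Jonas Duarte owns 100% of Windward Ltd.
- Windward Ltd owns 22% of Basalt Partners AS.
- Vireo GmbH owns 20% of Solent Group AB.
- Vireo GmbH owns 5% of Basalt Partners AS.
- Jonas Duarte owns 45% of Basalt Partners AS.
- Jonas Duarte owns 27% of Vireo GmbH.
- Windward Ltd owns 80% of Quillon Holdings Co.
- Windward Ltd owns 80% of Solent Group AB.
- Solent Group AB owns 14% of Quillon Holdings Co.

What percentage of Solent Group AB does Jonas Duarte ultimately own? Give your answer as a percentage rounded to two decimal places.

97.20%

Jonas reaches Solent along 3 paths.
Via Vireo: 27% × 20% = 5.4%.
Via Windward → Vireo: 100% × 59% × 20% = 11.8%.
Via Windward: 100% × 80% = 80%.
Total: 5.4% + 11.8% + 80% = 97.2%.
Rounded: 97.20%.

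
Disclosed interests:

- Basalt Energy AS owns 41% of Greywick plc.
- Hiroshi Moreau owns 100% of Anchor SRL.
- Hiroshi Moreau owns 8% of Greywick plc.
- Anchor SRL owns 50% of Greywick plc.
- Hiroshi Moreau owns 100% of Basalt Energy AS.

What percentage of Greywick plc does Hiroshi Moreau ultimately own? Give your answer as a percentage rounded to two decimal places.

Hiroshi reaches Greywick along 3 paths.
Via Basalt: 100% × 41% = 41%.
Via Anchor: 100% × 50% = 50%.
Direct stake: 8% = 8%.
Total: 41% + 50% + 8% = 99%.
Rounded: 99.00%.

99.00%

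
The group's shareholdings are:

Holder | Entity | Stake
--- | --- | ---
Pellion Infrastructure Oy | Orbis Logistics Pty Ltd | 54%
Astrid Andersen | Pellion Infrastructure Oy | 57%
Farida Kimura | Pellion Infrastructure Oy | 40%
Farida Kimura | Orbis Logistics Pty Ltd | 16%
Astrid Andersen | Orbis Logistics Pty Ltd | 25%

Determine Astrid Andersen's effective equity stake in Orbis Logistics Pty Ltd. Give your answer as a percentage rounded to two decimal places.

55.78%

Astrid reaches Orbis along 2 paths.
Direct stake: 25% = 25%.
Via Pellion: 57% × 54% = 30.78%.
Total: 25% + 30.78% = 55.78%.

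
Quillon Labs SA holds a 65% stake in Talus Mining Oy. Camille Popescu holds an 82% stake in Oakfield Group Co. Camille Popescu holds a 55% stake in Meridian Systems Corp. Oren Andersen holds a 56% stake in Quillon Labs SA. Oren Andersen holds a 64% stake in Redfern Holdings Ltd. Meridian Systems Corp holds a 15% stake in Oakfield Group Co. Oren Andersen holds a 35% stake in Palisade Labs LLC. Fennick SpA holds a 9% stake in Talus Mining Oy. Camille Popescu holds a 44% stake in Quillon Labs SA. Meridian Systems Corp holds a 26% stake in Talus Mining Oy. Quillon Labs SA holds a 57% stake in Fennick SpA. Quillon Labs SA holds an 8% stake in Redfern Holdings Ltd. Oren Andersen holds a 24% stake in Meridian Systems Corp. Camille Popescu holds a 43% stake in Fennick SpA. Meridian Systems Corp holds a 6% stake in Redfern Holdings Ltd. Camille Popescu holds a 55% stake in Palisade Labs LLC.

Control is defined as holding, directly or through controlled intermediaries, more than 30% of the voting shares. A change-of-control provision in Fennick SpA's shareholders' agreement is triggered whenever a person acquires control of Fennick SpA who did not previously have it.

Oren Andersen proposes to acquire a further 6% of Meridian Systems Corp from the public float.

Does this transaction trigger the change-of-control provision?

No

The purchase changes only Oren's holdings, so Oren is the only person who could newly come to control Fennick.
Oren holds 56% of Quillon, so Oren controls Quillon.
Quillon holds 57% of Fennick, so Oren controls Fennick.
So Oren already controls Fennick before the transaction.
After the purchase, Oren's direct stake in Meridian rises to 24% + 6% = 30%.
Oren controlled Fennick already, so this is not a new person acquiring control; every other person's position is unchanged or reduced.
No new person acquires control, so the clause is not triggered.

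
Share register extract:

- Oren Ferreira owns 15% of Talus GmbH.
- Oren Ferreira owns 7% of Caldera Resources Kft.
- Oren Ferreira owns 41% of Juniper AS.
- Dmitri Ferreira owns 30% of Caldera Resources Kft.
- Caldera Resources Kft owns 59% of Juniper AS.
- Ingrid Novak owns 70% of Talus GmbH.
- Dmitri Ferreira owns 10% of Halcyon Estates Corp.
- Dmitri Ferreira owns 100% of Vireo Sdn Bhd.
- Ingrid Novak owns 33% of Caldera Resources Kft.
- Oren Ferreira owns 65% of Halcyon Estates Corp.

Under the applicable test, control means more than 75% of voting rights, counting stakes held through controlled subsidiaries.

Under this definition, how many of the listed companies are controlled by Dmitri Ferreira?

Dmitri holds 100% of Vireo, so Dmitri controls Vireo.
No other company's threshold is met.
Dmitri controls 1 company.

1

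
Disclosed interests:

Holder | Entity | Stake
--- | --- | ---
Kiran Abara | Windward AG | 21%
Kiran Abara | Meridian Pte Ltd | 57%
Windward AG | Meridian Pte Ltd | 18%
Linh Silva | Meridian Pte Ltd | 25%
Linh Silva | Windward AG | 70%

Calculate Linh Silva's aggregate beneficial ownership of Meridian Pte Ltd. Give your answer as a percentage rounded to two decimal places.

Linh reaches Meridian along 2 paths.
Direct stake: 25% = 25%.
Via Windward: 70% × 18% = 12.6%.
Total: 25% + 12.6% = 37.6%.
Rounded: 37.60%.

37.60%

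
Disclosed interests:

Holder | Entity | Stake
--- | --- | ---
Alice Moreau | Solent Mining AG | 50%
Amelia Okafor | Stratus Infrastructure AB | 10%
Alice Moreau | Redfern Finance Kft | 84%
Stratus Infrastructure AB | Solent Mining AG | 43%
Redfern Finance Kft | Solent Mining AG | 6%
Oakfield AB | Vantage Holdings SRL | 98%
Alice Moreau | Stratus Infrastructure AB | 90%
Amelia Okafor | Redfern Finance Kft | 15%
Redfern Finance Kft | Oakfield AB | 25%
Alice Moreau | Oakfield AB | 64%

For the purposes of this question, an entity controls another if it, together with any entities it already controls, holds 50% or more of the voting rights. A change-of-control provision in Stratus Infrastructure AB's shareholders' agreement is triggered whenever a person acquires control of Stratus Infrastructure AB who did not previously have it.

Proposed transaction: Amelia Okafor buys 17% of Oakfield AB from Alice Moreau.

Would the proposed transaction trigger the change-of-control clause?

The purchase adds only to Amelia's holdings (Alice's stake shrinks), so Amelia is the only person who could newly come to control Stratus.
Amelia's largest direct stake is 15% in Redfern, which does not meet the threshold, so Amelia controls no company.
In Stratus, Amelia's side holds only 10%, not ≥ 50%.
So before the transaction, Amelia does not control Stratus.
After the purchase, Amelia holds 17% of Oakfield directly, and Alice's stake falls to 47%.
Amelia's side now holds 17% of Oakfield, not ≥ 50%, so Amelia still does not control Oakfield.
After the transaction, Amelia's side holds 10% of Stratus, not ≥ 50%, so Amelia still does not control Stratus.
No new person acquires control, so the clause is not triggered.

No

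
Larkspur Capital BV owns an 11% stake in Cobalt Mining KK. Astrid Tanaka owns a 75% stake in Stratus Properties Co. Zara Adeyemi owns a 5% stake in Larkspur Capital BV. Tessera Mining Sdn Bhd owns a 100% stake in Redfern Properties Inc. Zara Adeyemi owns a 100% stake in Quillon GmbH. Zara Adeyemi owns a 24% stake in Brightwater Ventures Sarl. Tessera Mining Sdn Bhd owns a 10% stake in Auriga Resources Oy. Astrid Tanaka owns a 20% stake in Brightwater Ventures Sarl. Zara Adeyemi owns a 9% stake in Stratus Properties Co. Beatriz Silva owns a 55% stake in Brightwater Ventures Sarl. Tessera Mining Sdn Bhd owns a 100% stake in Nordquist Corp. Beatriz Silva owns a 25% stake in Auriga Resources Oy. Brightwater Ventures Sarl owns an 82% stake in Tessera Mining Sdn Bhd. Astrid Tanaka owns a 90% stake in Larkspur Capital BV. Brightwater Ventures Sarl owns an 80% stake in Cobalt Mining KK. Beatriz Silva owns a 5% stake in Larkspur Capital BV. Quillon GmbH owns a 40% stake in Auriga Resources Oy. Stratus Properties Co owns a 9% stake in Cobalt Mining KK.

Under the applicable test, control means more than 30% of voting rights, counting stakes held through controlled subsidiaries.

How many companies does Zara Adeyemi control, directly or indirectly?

2

Zara holds 100% of Quillon, so Zara controls Quillon.
Quillon holds 40% of Auriga, so Zara controls Auriga.
No other company's threshold is met.
Zara controls 2 companies.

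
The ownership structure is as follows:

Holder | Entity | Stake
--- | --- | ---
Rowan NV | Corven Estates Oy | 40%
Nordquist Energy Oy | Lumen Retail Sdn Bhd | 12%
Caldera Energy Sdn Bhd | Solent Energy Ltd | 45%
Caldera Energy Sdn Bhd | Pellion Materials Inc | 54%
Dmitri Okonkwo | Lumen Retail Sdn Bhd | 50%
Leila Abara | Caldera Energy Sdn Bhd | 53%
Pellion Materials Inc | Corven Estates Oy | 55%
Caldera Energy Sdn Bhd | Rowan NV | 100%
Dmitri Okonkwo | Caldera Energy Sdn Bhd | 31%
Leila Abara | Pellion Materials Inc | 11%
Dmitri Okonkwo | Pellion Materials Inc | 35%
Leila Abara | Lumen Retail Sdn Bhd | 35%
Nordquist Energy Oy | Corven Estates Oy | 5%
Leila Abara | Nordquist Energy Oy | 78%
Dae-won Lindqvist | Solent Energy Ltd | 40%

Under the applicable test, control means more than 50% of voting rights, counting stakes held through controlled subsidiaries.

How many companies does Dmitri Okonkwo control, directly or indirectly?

Dmitri's largest direct stake is 50% in Lumen, which does not meet the threshold.
Dmitri controls 0 companies.

0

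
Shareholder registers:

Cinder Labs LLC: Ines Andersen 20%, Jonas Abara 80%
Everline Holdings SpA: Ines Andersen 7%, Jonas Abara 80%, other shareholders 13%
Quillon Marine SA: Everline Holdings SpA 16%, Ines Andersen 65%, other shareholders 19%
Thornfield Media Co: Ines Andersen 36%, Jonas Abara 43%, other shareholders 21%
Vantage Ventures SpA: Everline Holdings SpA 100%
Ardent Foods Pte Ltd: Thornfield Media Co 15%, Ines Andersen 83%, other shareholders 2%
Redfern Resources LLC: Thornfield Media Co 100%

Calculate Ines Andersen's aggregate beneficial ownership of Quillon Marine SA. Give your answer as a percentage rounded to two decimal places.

Ines reaches Quillon along 2 paths.
Via Everline: 7% × 16% = 1.12%.
Direct stake: 65% = 65%.
Total: 1.12% + 65% = 66.12%.

66.12%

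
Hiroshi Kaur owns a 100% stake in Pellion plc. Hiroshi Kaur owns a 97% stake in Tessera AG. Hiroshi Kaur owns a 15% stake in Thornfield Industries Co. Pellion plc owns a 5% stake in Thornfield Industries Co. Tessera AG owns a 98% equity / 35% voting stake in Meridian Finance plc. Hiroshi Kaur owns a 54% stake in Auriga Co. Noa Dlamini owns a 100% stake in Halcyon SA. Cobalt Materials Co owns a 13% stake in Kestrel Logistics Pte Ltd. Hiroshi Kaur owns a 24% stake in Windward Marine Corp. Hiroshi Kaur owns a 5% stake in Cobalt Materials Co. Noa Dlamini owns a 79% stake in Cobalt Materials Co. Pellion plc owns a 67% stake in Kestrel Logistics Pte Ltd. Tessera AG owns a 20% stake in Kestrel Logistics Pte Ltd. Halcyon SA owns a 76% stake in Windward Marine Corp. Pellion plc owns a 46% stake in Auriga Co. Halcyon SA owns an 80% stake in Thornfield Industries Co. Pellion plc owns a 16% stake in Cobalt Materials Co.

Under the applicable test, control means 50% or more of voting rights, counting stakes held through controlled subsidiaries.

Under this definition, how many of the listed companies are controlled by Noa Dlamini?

4

Noa holds 100% of Halcyon, so Noa controls Halcyon.
Halcyon holds 76% of Windward, so Noa controls Windward.
Noa holds 79% of Cobalt, so Noa controls Cobalt.
Halcyon holds 80% of Thornfield, so Noa controls Thornfield.
No other company's threshold is met.
Noa controls 4 companies.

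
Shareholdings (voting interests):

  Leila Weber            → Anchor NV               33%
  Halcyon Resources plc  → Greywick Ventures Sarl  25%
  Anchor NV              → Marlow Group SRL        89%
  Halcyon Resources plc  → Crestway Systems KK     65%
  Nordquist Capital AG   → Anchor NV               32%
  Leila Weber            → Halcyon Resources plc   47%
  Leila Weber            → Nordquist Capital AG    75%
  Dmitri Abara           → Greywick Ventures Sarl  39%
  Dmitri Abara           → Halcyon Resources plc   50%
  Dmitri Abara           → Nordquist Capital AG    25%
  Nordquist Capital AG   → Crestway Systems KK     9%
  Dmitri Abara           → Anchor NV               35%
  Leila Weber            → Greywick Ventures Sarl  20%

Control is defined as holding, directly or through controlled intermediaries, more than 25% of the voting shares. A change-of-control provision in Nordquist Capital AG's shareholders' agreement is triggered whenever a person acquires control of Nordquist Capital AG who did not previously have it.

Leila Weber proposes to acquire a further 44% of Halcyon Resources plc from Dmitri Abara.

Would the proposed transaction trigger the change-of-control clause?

The purchase adds only to Leila's holdings (Dmitri's stake shrinks), so Leila is the only person who could newly come to control Nordquist.
Leila holds 75% of Nordquist, so Leila controls Nordquist.
So Leila already controls Nordquist before the transaction.
After the purchase, Leila's direct stake in Halcyon rises to 47% + 44% = 91%, and Dmitri's stake falls to 6%.
Leila controlled Nordquist already, so this is not a new person acquiring control; every other person's position is unchanged or reduced.
No new person acquires control, so the clause is not triggered.

No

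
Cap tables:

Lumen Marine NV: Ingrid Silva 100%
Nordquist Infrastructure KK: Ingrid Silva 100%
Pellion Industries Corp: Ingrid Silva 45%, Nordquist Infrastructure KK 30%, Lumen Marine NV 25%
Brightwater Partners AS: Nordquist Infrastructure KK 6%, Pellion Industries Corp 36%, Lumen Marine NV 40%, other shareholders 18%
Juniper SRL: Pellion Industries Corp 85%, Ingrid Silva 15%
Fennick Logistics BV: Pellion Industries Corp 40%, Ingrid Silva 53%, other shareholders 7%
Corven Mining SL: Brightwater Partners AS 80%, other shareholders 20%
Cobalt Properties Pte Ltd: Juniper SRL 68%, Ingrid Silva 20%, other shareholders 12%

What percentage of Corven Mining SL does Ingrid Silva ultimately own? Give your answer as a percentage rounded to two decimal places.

65.60%

Ingrid reaches Corven along 5 paths.
Via Nordquist → Brightwater: 100% × 6% × 80% = 4.8%.
Via Pellion → Brightwater: 45% × 36% × 80% = 12.96%.
Via Nordquist → Pellion → Brightwater: 100% × 30% × 36% × 80% = 8.64%.
Via Lumen → Pellion → Brightwater: 100% × 25% × 36% × 80% = 7.2%.
Via Lumen → Brightwater: 100% × 40% × 80% = 32%.
Total: 4.8% + 12.96% + 8.64% + 7.2% + 32% = 65.6%.
Rounded: 65.60%.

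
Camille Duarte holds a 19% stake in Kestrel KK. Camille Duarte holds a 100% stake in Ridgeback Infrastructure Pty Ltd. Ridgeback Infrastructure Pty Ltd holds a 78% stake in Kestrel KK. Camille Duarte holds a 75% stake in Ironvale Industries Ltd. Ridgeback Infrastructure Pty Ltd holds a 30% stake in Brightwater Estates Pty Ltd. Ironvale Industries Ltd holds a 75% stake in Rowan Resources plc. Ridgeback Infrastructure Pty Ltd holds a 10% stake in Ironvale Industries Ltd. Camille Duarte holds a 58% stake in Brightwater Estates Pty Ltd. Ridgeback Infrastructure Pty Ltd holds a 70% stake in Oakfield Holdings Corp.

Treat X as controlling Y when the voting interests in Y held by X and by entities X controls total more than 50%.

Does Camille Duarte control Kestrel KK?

Camille holds 100% of Ridgeback, so Camille controls Ridgeback.
Ridgeback and Camille together hold 78% + 19% = 97% of Kestrel, so Camille controls Kestrel.

Yes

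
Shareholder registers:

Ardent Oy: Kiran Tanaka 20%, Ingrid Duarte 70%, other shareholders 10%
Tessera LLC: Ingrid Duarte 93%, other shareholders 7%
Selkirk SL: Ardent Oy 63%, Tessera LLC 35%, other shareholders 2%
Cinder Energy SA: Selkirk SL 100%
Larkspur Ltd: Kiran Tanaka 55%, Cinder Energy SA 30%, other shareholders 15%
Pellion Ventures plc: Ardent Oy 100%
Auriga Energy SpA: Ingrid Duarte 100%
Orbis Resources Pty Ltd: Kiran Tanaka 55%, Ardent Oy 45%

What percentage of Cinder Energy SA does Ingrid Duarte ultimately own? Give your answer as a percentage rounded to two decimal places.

Ingrid reaches Cinder along 2 paths.
Via Ardent → Selkirk: 70% × 63% × 100% = 44.1%.
Via Tessera → Selkirk: 93% × 35% × 100% = 32.55%.
Total: 44.1% + 32.55% = 76.65%.

76.65%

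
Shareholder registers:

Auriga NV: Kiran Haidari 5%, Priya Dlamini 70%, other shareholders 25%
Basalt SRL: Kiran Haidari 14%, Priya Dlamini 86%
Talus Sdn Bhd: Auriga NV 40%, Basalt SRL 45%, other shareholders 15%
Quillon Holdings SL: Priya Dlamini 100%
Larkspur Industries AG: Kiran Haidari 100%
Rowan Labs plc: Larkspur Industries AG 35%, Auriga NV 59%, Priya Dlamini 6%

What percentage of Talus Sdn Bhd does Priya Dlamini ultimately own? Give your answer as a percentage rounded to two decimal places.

Priya reaches Talus along 2 paths.
Via Auriga: 70% × 40% = 28%.
Via Basalt: 86% × 45% = 38.7%.
Total: 28% + 38.7% = 66.7%.
Rounded: 66.70%.

66.70%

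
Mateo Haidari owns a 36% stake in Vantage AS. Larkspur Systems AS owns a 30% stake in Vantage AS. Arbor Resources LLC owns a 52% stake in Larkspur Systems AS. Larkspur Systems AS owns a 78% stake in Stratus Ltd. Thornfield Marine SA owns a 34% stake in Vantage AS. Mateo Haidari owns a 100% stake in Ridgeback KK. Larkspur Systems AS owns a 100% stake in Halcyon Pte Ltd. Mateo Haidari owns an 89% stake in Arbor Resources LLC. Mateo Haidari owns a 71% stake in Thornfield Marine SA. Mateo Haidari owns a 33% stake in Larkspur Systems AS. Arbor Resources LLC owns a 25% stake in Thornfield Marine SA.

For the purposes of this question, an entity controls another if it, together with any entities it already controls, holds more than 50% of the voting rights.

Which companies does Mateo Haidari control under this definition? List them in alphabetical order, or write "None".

Arbor Resources LLC, Halcyon Pte Ltd, Larkspur Systems AS, Ridgeback KK, Stratus Ltd, Thornfield Marine SA, Vantage AS

Mateo holds 100% of Ridgeback, so Mateo controls Ridgeback.
Mateo holds 89% of Arbor, so Mateo controls Arbor.
Mateo and Arbor together hold 33% + 52% = 85% of Larkspur, so Mateo controls Larkspur.
Mateo and Arbor together hold 71% + 25% = 96% of Thornfield, so Mateo controls Thornfield.
Larkspur holds 78% of Stratus, so Mateo controls Stratus.
Larkspur holds 100% of Halcyon, so Mateo controls Halcyon.
Larkspur and Mateo and Thornfield together hold 30% + 36% + 34% = 100% of Vantage, so Mateo controls Vantage.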